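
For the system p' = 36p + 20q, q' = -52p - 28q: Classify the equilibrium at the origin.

unstable spiral

A = [[36,20],[-52,-28]]; det(A-λI) = λ^2 - 8λ + 32.
λ = 4 ± 4i: positive real part.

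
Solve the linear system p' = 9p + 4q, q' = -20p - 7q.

Coefficient matrix A = [[9, 4], [-20, -7]].
Characteristic polynomial det(A - λI) = λ^2 - 2λ + 17 = 0.
Eigenvalues λ = 1 ± 4i (complex conjugate pair).
For λ=1+4i: an eigenvector is (1,-2) - i(0,-1) = (1, -2 + i).
A real fundamental pair from Re and Im of e^((1+4i)t)v: X_1 = e^(t)(cos(4t)·(1,-2) + sin(4t)·(0,-1)), X_2 = e^(t)(sin(4t)·(1,-2) - cos(4t)·(0,-1)).
General solution: c_1X_1 + c_2X_2.

p(t) = c_1e^(t)cos(4t) + c_2e^(t)sin(4t), q(t) = -c_1e^(t)sin(4t) - 2c_1e^(t)cos(4t) - 2c_2e^(t)sin(4t) + c_2e^(t)cos(4t)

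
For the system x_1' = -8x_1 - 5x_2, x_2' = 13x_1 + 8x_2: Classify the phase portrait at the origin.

center

A = [[-8,-5],[13,8]]; det(A-λI) = λ^2 + 1.
λ = 0 ± i: zero real part.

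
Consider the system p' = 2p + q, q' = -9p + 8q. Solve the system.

Coefficient matrix A = [[2, 1], [-9, 8]].
Characteristic polynomial det(A - λI) = λ^2 - 10λ + 25 = 0.
Single eigenvalue λ = 5 with algebraic multiplicity 2.
Eigenvector v = (1,3); generalized eigenvector w with (A-λI)w=v is (0,1).
General solution: e^(5t)[C_1·v + C_2·(t·v + w)].

p(t) = C_1e^(5t) + C_2te^(5t), q(t) = 3C_1e^(5t) + 3C_2te^(5t) + C_2e^(5t)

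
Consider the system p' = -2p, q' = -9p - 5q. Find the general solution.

Coefficient matrix A = [[-2, 0], [-9, -5]].
Characteristic polynomial det(A - λI) = λ^2 + 7λ + 10 = 0.
Eigenvalues λ = -2, -5.
For λ=-2: (A-λI) row 2 is [-9, -3], so an eigenvector is (-1, 3).
For λ=-5: (A-λI) row 1 is [3, 0], so an eigenvector is (0, -1).
General solution: C_1e^(-2t)(-1,3) + C_2e^(-5t)(0,-1).

p(t) = -C_1e^(-2t), q(t) = 3C_1e^(-2t) - C_2e^(-5t)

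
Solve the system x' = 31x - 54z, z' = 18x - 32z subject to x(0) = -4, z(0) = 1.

x(t) = -22e^(4t) + 18e^(-5t), z(t) = -11e^(4t) + 12e^(-5t)

Coefficient matrix A = [[31, -54], [18, -32]].
Characteristic polynomial det(A - λI) = λ^2 + λ - 20 = 0.
Eigenvalues λ = 4, -5.
For λ=4: (A-λI) row 1 is [27, -54], so an eigenvector is (-2, -1).
For λ=-5: (A-λI) row 1 is [36, -54], so an eigenvector is (-3, -2).
General solution: K_1e^(4t)(-2,-1) + K_2e^(-5t)(-3,-2).
Applying x(0)=-4, z(0)=1 gives K_1=11, K_2=-6.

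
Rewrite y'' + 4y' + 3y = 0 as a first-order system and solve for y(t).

y(t) = c_1e^(-3t) + c_2e^(-t)

Let x_1 = y, x_2 = y'. Then x_1' = x_2 and x_2' = -3x_1 - 4x_2.
A = [[0,1],[-3,-4]]; det(A-λI) = λ^2 + 4λ + 3.
Eigenvalues λ = -3, -1 with eigenvectors (1,-3), (1,-1).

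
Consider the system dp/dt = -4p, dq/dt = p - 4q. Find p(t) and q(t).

p(t) = C_2e^(-4t), q(t) = C_1e^(-4t) + C_2te^(-4t) - 2C_2e^(-4t)

Coefficient matrix A = [[-4, 0], [1, -4]].
Characteristic polynomial det(A - λI) = λ^2 + 8λ + 16 = 0.
Single eigenvalue λ = -4 with algebraic multiplicity 2.
Eigenvector v = (0,1); generalized eigenvector w with (A-λI)w=v is (1,-2).
General solution: e^(-4t)[C_1·v + C_2·(t·v + w)].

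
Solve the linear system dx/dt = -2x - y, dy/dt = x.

x(t) = -K_1e^(-t) - K_2te^(-t) + K_2e^(-t), y(t) = K_1e^(-t) + K_2te^(-t)

Coefficient matrix A = [[-2, -1], [1, 0]].
Characteristic polynomial det(A - λI) = λ^2 + 2λ + 1 = 0.
Single eigenvalue λ = -1 with algebraic multiplicity 2.
Eigenvector v = (-1,1); generalized eigenvector w with (A-λI)w=v is (1,0).
General solution: e^(-t)[K_1·v + K_2·(t·v + w)].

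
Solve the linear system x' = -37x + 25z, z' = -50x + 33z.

x(t) = c_1e^(-2t)sin(5t) + 2c_1e^(-2t)cos(5t) + 2c_2e^(-2t)sin(5t) - c_2e^(-2t)cos(5t), z(t) = c_1e^(-2t)sin(5t) + 3c_1e^(-2t)cos(5t) + 3c_2e^(-2t)sin(5t) - c_2e^(-2t)cos(5t)

Coefficient matrix A = [[-37, 25], [-50, 33]].
Characteristic polynomial det(A - λI) = λ^2 + 4λ + 29 = 0.
Eigenvalues λ = -2 ± 5i (complex conjugate pair).
For λ=-2+5i: an eigenvector is (2,3) - i(1,1) = (2 - i, 3 - i).
A real fundamental pair from Re and Im of e^((-2+5i)t)v: X_1 = e^(-2t)(cos(5t)·(2,3) + sin(5t)·(1,1)), X_2 = e^(-2t)(sin(5t)·(2,3) - cos(5t)·(1,1)).
General solution: c_1X_1 + c_2X_2.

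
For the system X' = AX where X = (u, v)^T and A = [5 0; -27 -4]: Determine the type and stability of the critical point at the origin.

saddle

A = [[5,0],[-27,-4]]; det(A-λI) = λ^2 - λ - 20.
λ = -4, 5: opposite signs.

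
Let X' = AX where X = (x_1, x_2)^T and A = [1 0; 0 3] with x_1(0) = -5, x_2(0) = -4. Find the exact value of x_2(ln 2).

-32

A = [[1,0],[0,3]]; eigenvalues λ = 3, 1.
Eigenvectors: (0,1) for λ=3, (-1,0) for λ=1.
From the initial condition, c_1 = -4, c_2 = 5.
x_2(ln 2) = (-4)(2^3)(1) + (5)(2^1)(0) = -32.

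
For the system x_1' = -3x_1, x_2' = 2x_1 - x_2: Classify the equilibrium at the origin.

A = [[-3,0],[2,-1]]; det(A-λI) = λ^2 + 4λ + 3.
λ = -1, -3: both negative.

stable node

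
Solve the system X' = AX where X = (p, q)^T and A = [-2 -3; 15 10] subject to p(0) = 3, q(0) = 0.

Coefficient matrix A = [[-2, -3], [15, 10]].
Characteristic polynomial det(A - λI) = λ^2 - 8λ + 25 = 0.
Eigenvalues λ = 4 ± 3i (complex conjugate pair).
For λ=4+3i: an eigenvector is (0,1) - i(-1,2) = (0 + i, 1 - 2i).
A real fundamental pair from Re and Im of e^((4+3i)t)v: X_1 = e^(4t)(cos(3t)·(0,1) + sin(3t)·(-1,2)), X_2 = e^(4t)(sin(3t)·(0,1) - cos(3t)·(-1,2)).
General solution: K_1X_1 + K_2X_2.
Applying p(0)=3, q(0)=0 gives K_1=6, K_2=3.

p(t) = -6e^(4t)sin(3t) + 3e^(4t)cos(3t), q(t) = 15e^(4t)sin(3t)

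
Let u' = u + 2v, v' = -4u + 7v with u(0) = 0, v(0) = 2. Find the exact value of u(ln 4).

1920

A = [[1,2],[-4,7]]; eigenvalues λ = 3, 5.
Eigenvectors: (-1,-1) for λ=3, (-1,-2) for λ=5.
From the initial condition, c_1 = 2, c_2 = -2.
u(ln 4) = (2)(4^3)(-1) + (-2)(4^5)(-1) = 1920.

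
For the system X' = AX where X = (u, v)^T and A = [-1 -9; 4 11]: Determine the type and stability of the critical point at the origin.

A = [[-1,-9],[4,11]]; det(A-λI) = λ^2 - 10λ + 25.
repeated λ = 5 with a single eigenvector.

unstable improper node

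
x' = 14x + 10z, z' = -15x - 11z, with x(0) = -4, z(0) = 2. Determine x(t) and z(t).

x(t) = -8e^(4t) + 4e^(-t), z(t) = 8e^(4t) - 6e^(-t)

Coefficient matrix A = [[14, 10], [-15, -11]].
Characteristic polynomial det(A - λI) = λ^2 - 3λ - 4 = 0.
Eigenvalues λ = 4, -1.
For λ=4: (A-λI) row 1 is [10, 10], so an eigenvector is (-1, 1).
For λ=-1: (A-λI) row 1 is [15, 10], so an eigenvector is (-2, 3).
General solution: C_1e^(4t)(-1,1) + C_2e^(-t)(-2,3).
Applying x(0)=-4, z(0)=2 gives C_1=8, C_2=-2.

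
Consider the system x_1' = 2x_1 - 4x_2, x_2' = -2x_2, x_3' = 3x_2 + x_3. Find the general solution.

x_1(t) = c_1e^(2t) + c_2e^(-2t), x_2(t) = c_2e^(-2t), x_3(t) = -c_2e^(-2t) + c_3e^(t)

Coefficient matrix A = [[2, -4, 0], [0, -2, 0], [0, 3, 1]].
det(A - λI) = 0 gives eigenvalues λ = 2, -2, 1.
For λ=2: eigenvector (1,0,0).
For λ=-2: eigenvector (1,1,-1).
For λ=1: eigenvector (0,0,1).
General solution: c_1e^(2t)(1,0,0) + c_2e^(-2t)(1,1,-1) + c_3e^(t)(0,0,1).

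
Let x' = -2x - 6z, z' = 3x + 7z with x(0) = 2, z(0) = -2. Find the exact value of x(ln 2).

32

A = [[-2,-6],[3,7]]; eigenvalues λ = 4, 1.
Eigenvectors: (1,-1) for λ=4, (-2,1) for λ=1.
From the initial condition, c_1 = 2, c_2 = 0.
x(ln 2) = (2)(2^4)(1) + (0)(2^1)(-2) = 32.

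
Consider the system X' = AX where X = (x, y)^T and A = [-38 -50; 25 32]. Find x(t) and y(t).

x(t) = 3C_1e^(-3t)sin(5t) + C_1e^(-3t)cos(5t) + C_2e^(-3t)sin(5t) - 3C_2e^(-3t)cos(5t), y(t) = -2C_1e^(-3t)sin(5t) - C_1e^(-3t)cos(5t) - C_2e^(-3t)sin(5t) + 2C_2e^(-3t)cos(5t)

Coefficient matrix A = [[-38, -50], [25, 32]].
Characteristic polynomial det(A - λI) = λ^2 + 6λ + 34 = 0.
Eigenvalues λ = -3 ± 5i (complex conjugate pair).
For λ=-3+5i: an eigenvector is (1,-1) - i(3,-2) = (1 - 3i, -1 + 2i).
A real fundamental pair from Re and Im of e^((-3+5i)t)v: X_1 = e^(-3t)(cos(5t)·(1,-1) + sin(5t)·(3,-2)), X_2 = e^(-3t)(sin(5t)·(1,-1) - cos(5t)·(3,-2)).
General solution: C_1X_1 + C_2X_2.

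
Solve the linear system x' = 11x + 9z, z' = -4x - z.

x(t) = 3c_1e^(5t) + 3c_2te^(5t) - c_2e^(5t), z(t) = -2c_1e^(5t) - 2c_2te^(5t) + c_2e^(5t)

Coefficient matrix A = [[11, 9], [-4, -1]].
Characteristic polynomial det(A - λI) = λ^2 - 10λ + 25 = 0.
Single eigenvalue λ = 5 with algebraic multiplicity 2.
Eigenvector v = (3,-2); generalized eigenvector w with (A-λI)w=v is (-1,1).
General solution: e^(5t)[c_1·v + c_2·(t·v + w)].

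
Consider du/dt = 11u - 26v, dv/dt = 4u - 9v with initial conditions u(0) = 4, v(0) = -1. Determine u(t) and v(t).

u(t) = 33e^(t)sin(2t) + 4e^(t)cos(2t), v(t) = 13e^(t)sin(2t) - e^(t)cos(2t)

Coefficient matrix A = [[11, -26], [4, -9]].
Characteristic polynomial det(A - λI) = λ^2 - 2λ + 5 = 0.
Eigenvalues λ = 1 ± 2i (complex conjugate pair).
For λ=1+2i: an eigenvector is (-3,-1) - i(-2,-1) = (-3 + 2i, -1 + i).
A real fundamental pair from Re and Im of e^((1+2i)t)v: X_1 = e^(t)(cos(2t)·(-3,-1) + sin(2t)·(-2,-1)), X_2 = e^(t)(sin(2t)·(-3,-1) - cos(2t)·(-2,-1)).
General solution: C_1X_1 + C_2X_2.
Applying u(0)=4, v(0)=-1 gives C_1=-6, C_2=-7.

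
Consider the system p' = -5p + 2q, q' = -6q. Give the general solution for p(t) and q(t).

Coefficient matrix A = [[-5, 2], [0, -6]].
Characteristic polynomial det(A - λI) = λ^2 + 11λ + 30 = 0.
Eigenvalues λ = -5, -6.
For λ=-5: (A-λI) row 1 is [0, 2], so an eigenvector is (1, 0).
For λ=-6: (A-λI) row 1 is [1, 2], so an eigenvector is (-2, 1).
General solution: C_1e^(-5t)(1,0) + C_2e^(-6t)(-2,1).

p(t) = C_1e^(-5t) - 2C_2e^(-6t), q(t) = C_2e^(-6t)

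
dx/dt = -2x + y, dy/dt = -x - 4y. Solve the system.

x(t) = c_1e^(-3t) + c_2te^(-3t) - 2c_2e^(-3t), y(t) = -c_1e^(-3t) - c_2te^(-3t) + 3c_2e^(-3t)

Coefficient matrix A = [[-2, 1], [-1, -4]].
Characteristic polynomial det(A - λI) = λ^2 + 6λ + 9 = 0.
Single eigenvalue λ = -3 with algebraic multiplicity 2.
Eigenvector v = (1,-1); generalized eigenvector w with (A-λI)w=v is (-2,3).
General solution: e^(-3t)[c_1·v + c_2·(t·v + w)].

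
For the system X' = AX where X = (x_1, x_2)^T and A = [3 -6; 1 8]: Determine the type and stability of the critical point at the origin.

A = [[3,-6],[1,8]]; det(A-λI) = λ^2 - 11λ + 30.
λ = 6, 5: both positive.

unstable node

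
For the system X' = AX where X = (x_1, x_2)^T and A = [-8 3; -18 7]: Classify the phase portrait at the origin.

saddle

A = [[-8,3],[-18,7]]; det(A-λI) = λ^2 + λ - 2.
λ = -2, 1: opposite signs.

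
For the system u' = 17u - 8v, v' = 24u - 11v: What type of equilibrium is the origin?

A = [[17,-8],[24,-11]]; det(A-λI) = λ^2 - 6λ + 5.
λ = 5, 1: both positive.

unstable node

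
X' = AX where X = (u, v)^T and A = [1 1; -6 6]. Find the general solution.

Coefficient matrix A = [[1, 1], [-6, 6]].
Characteristic polynomial det(A - λI) = λ^2 - 7λ + 12 = 0.
Eigenvalues λ = 3, 4.
For λ=3: (A-λI) row 1 is [-2, 1], so an eigenvector is (-1, -2).
For λ=4: (A-λI) row 1 is [-3, 1], so an eigenvector is (1, 3).
General solution: c_1e^(3t)(-1,-2) + c_2e^(4t)(1,3).

u(t) = -c_1e^(3t) + c_2e^(4t), v(t) = -2c_1e^(3t) + 3c_2e^(4t)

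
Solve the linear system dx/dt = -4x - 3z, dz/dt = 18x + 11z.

Coefficient matrix A = [[-4, -3], [18, 11]].
Characteristic polynomial det(A - λI) = λ^2 - 7λ + 10 = 0.
Eigenvalues λ = 2, 5.
For λ=2: (A-λI) row 1 is [-6, -3], so an eigenvector is (1, -2).
For λ=5: (A-λI) row 1 is [-9, -3], so an eigenvector is (1, -3).
General solution: C_1e^(2t)(1,-2) + C_2e^(5t)(1,-3).

x(t) = C_1e^(2t) + C_2e^(5t), z(t) = -2C_1e^(2t) - 3C_2e^(5t)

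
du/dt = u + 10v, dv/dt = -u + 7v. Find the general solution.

Coefficient matrix A = [[1, 10], [-1, 7]].
Characteristic polynomial det(A - λI) = λ^2 - 8λ + 17 = 0.
Eigenvalues λ = 4 ± i (complex conjugate pair).
For λ=4+i: an eigenvector is (-3,-1) - i(-1,0) = (-3 + i, -1).
A real fundamental pair from Re and Im of e^((4+i)t)v: X_1 = e^(4t)(cos(t)·(-3,-1) + sin(t)·(-1,0)), X_2 = e^(4t)(sin(t)·(-3,-1) - cos(t)·(-1,0)).
General solution: C_1X_1 + C_2X_2.

u(t) = -C_1e^(4t)sin(t) - 3C_1e^(4t)cos(t) - 3C_2e^(4t)sin(t) + C_2e^(4t)cos(t), v(t) = -C_1e^(4t)cos(t) - C_2e^(4t)sin(t)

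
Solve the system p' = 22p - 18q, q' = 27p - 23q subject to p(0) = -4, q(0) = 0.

p(t) = -12e^(4t) + 8e^(-5t), q(t) = -12e^(4t) + 12e^(-5t)

Coefficient matrix A = [[22, -18], [27, -23]].
Characteristic polynomial det(A - λI) = λ^2 + λ - 20 = 0.
Eigenvalues λ = -5, 4.
For λ=-5: (A-λI) row 1 is [27, -18], so an eigenvector is (-2, -3).
For λ=4: (A-λI) row 1 is [18, -18], so an eigenvector is (-1, -1).
General solution: C_1e^(-5t)(-2,-3) + C_2e^(4t)(-1,-1).
Applying p(0)=-4, q(0)=0 gives C_1=-4, C_2=12.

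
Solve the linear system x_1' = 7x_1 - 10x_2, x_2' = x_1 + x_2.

Coefficient matrix A = [[7, -10], [1, 1]].
Characteristic polynomial det(A - λI) = λ^2 - 8λ + 17 = 0.
Eigenvalues λ = 4 ± i (complex conjugate pair).
For λ=4+i: an eigenvector is (1,0) - i(3,1) = (1 - 3i, 0 - i).
A real fundamental pair from Re and Im of e^((4+i)t)v: X_1 = e^(4t)(cos(t)·(1,0) + sin(t)·(3,1)), X_2 = e^(4t)(sin(t)·(1,0) - cos(t)·(3,1)).
General solution: c_1X_1 + c_2X_2.

x_1(t) = 3c_1e^(4t)sin(t) + c_1e^(4t)cos(t) + c_2e^(4t)sin(t) - 3c_2e^(4t)cos(t), x_2(t) = c_1e^(4t)sin(t) - c_2e^(4t)cos(t)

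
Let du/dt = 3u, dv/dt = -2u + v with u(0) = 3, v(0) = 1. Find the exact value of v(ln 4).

-176

A = [[3,0],[-2,1]]; eigenvalues λ = 1, 3.
Eigenvectors: (0,-1) for λ=1, (-1,1) for λ=3.
From the initial condition, c_1 = -4, c_2 = -3.
v(ln 4) = (-4)(4^1)(-1) + (-3)(4^3)(1) = -176.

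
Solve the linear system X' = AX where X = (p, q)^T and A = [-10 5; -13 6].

p(t) = -2c_1e^(-2t)sin(t) - c_1e^(-2t)cos(t) - c_2e^(-2t)sin(t) + 2c_2e^(-2t)cos(t), q(t) = -3c_1e^(-2t)sin(t) - 2c_1e^(-2t)cos(t) - 2c_2e^(-2t)sin(t) + 3c_2e^(-2t)cos(t)

Coefficient matrix A = [[-10, 5], [-13, 6]].
Characteristic polynomial det(A - λI) = λ^2 + 4λ + 5 = 0.
Eigenvalues λ = -2 ± i (complex conjugate pair).
For λ=-2+i: an eigenvector is (-1,-2) - i(-2,-3) = (-1 + 2i, -2 + 3i).
A real fundamental pair from Re and Im of e^((-2+i)t)v: X_1 = e^(-2t)(cos(t)·(-1,-2) + sin(t)·(-2,-3)), X_2 = e^(-2t)(sin(t)·(-1,-2) - cos(t)·(-2,-3)).
General solution: c_1X_1 + c_2X_2.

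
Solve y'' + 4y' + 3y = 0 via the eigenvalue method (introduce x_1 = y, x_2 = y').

Let x_1 = y, x_2 = y'. Then x_1' = x_2 and x_2' = -3x_1 - 4x_2.
A = [[0,1],[-3,-4]]; det(A-λI) = λ^2 + 4λ + 3.
Eigenvalues λ = -1, -3 with eigenvectors (1,-1), (1,-3).

y(t) = C_1e^(-t) + C_2e^(-3t)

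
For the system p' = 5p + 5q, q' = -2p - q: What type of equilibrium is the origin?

unstable spiral

A = [[5,5],[-2,-1]]; det(A-λI) = λ^2 - 4λ + 5.
λ = 2 ± i: positive real part.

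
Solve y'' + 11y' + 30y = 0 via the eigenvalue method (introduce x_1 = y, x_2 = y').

Let x_1 = y, x_2 = y'. Then x_1' = x_2 and x_2' = -30x_1 - 11x_2.
A = [[0,1],[-30,-11]]; det(A-λI) = λ^2 + 11λ + 30.
Eigenvalues λ = -6, -5 with eigenvectors (1,-6), (1,-5).

y(t) = K_1e^(-6t) + K_2e^(-5t)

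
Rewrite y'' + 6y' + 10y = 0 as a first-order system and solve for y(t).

Let x_1 = y, x_2 = y'. Then x_1' = x_2 and x_2' = -10x_1 - 6x_2.
A = [[0,1],[-10,-6]]; det(A-λI) = λ^2 + 6λ + 10.
Eigenvalues λ = -3 ± i.

y(t) = C_1e^(-3t)cos(t) + C_2e^(-3t)sin(t)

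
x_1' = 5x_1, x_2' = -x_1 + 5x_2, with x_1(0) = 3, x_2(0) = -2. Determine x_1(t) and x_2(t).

x_1(t) = 3e^(5t), x_2(t) = -3te^(5t) - 2e^(5t)

Coefficient matrix A = [[5, 0], [-1, 5]].
Characteristic polynomial det(A - λI) = λ^2 - 10λ + 25 = 0.
Single eigenvalue λ = 5 with algebraic multiplicity 2.
Eigenvector v = (0,1); generalized eigenvector w with (A-λI)w=v is (-1,-2).
General solution: e^(5t)[K_1·v + K_2·(t·v + w)].
Applying x_1(0)=3, x_2(0)=-2 gives K_1=-8, K_2=-3.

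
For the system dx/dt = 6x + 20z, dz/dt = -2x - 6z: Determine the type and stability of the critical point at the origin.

center

A = [[6,20],[-2,-6]]; det(A-λI) = λ^2 + 4.
λ = 0 ± 2i: zero real part.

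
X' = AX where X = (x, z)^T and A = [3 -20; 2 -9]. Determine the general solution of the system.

Coefficient matrix A = [[3, -20], [2, -9]].
Characteristic polynomial det(A - λI) = λ^2 + 6λ + 13 = 0.
Eigenvalues λ = -3 ± 2i (complex conjugate pair).
For λ=-3+2i: an eigenvector is (3,1) - i(-1,0) = (3 + i, 1).
A real fundamental pair from Re and Im of e^((-3+2i)t)v: X_1 = e^(-3t)(cos(2t)·(3,1) + sin(2t)·(-1,0)), X_2 = e^(-3t)(sin(2t)·(3,1) - cos(2t)·(-1,0)).
General solution: K_1X_1 + K_2X_2.

x(t) = -K_1e^(-3t)sin(2t) + 3K_1e^(-3t)cos(2t) + 3K_2e^(-3t)sin(2t) + K_2e^(-3t)cos(2t), z(t) = K_1e^(-3t)cos(2t) + K_2e^(-3t)sin(2t)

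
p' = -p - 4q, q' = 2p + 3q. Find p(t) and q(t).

Coefficient matrix A = [[-1, -4], [2, 3]].
Characteristic polynomial det(A - λI) = λ^2 - 2λ + 5 = 0.
Eigenvalues λ = 1 ± 2i (complex conjugate pair).
For λ=1+2i: an eigenvector is (1,0) - i(-1,1) = (1 + i, 0 - i).
A real fundamental pair from Re and Im of e^((1+2i)t)v: X_1 = e^(t)(cos(2t)·(1,0) + sin(2t)·(-1,1)), X_2 = e^(t)(sin(2t)·(1,0) - cos(2t)·(-1,1)).
General solution: c_1X_1 + c_2X_2.

p(t) = -c_1e^(t)sin(2t) + c_1e^(t)cos(2t) + c_2e^(t)sin(2t) + c_2e^(t)cos(2t), q(t) = c_1e^(t)sin(2t) - c_2e^(t)cos(2t)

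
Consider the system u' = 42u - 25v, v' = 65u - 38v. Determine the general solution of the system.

u(t) = -2c_1e^(2t)sin(5t) + c_1e^(2t)cos(5t) + c_2e^(2t)sin(5t) + 2c_2e^(2t)cos(5t), v(t) = -3c_1e^(2t)sin(5t) + 2c_1e^(2t)cos(5t) + 2c_2e^(2t)sin(5t) + 3c_2e^(2t)cos(5t)

Coefficient matrix A = [[42, -25], [65, -38]].
Characteristic polynomial det(A - λI) = λ^2 - 4λ + 29 = 0.
Eigenvalues λ = 2 ± 5i (complex conjugate pair).
For λ=2+5i: an eigenvector is (1,2) - i(-2,-3) = (1 + 2i, 2 + 3i).
A real fundamental pair from Re and Im of e^((2+5i)t)v: X_1 = e^(2t)(cos(5t)·(1,2) + sin(5t)·(-2,-3)), X_2 = e^(2t)(sin(5t)·(1,2) - cos(5t)·(-2,-3)).
General solution: c_1X_1 + c_2X_2.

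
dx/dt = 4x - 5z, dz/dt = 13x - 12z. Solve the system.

Coefficient matrix A = [[4, -5], [13, -12]].
Characteristic polynomial det(A - λI) = λ^2 + 8λ + 17 = 0.
Eigenvalues λ = -4 ± i (complex conjugate pair).
For λ=-4+i: an eigenvector is (-1,-2) - i(2,3) = (-1 - 2i, -2 - 3i).
A real fundamental pair from Re and Im of e^((-4+i)t)v: X_1 = e^(-4t)(cos(t)·(-1,-2) + sin(t)·(2,3)), X_2 = e^(-4t)(sin(t)·(-1,-2) - cos(t)·(2,3)).
General solution: c_1X_1 + c_2X_2.

x(t) = 2c_1e^(-4t)sin(t) - c_1e^(-4t)cos(t) - c_2e^(-4t)sin(t) - 2c_2e^(-4t)cos(t), z(t) = 3c_1e^(-4t)sin(t) - 2c_1e^(-4t)cos(t) - 2c_2e^(-4t)sin(t) - 3c_2e^(-4t)cos(t)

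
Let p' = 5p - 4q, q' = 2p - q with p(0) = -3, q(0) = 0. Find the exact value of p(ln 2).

A = [[5,-4],[2,-1]]; eigenvalues λ = 1, 3.
Eigenvectors: (1,1) for λ=1, (-2,-1) for λ=3.
From the initial condition, c_1 = 3, c_2 = 3.
p(ln 2) = (3)(2^1)(1) + (3)(2^3)(-2) = -42.

-42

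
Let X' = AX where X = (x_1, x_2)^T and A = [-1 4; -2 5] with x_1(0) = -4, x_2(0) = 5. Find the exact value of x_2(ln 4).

860

A = [[-1,4],[-2,5]]; eigenvalues λ = 3, 1.
Eigenvectors: (-1,-1) for λ=3, (-2,-1) for λ=1.
From the initial condition, c_1 = -14, c_2 = 9.
x_2(ln 4) = (-14)(4^3)(-1) + (9)(4^1)(-1) = 860.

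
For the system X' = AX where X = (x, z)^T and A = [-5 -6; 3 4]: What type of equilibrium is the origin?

saddle

A = [[-5,-6],[3,4]]; det(A-λI) = λ^2 + λ - 2.
λ = 1, -2: opposite signs.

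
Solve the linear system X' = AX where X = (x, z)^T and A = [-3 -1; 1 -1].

Coefficient matrix A = [[-3, -1], [1, -1]].
Characteristic polynomial det(A - λI) = λ^2 + 4λ + 4 = 0.
Single eigenvalue λ = -2 with algebraic multiplicity 2.
Eigenvector v = (1,-1); generalized eigenvector w with (A-λI)w=v is (2,-3).
General solution: e^(-2t)[c_1·v + c_2·(t·v + w)].

x(t) = c_1e^(-2t) + c_2te^(-2t) + 2c_2e^(-2t), z(t) = -c_1e^(-2t) - c_2te^(-2t) - 3c_2e^(-2t)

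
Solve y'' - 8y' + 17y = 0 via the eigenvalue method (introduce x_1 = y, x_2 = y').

Let x_1 = y, x_2 = y'. Then x_1' = x_2 and x_2' = -17x_1 + 8x_2.
A = [[0,1],[-17,8]]; det(A-λI) = λ^2 - 8λ + 17.
Eigenvalues λ = 4 ± i.

y(t) = K_1e^(4t)cos(t) + K_2e^(4t)sin(t)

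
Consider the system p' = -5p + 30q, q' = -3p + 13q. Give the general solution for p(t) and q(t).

p(t) = -3K_1e^(4t)sin(3t) + K_1e^(4t)cos(3t) + K_2e^(4t)sin(3t) + 3K_2e^(4t)cos(3t), q(t) = -K_1e^(4t)sin(3t) + K_2e^(4t)cos(3t)

Coefficient matrix A = [[-5, 30], [-3, 13]].
Characteristic polynomial det(A - λI) = λ^2 - 8λ + 25 = 0.
Eigenvalues λ = 4 ± 3i (complex conjugate pair).
For λ=4+3i: an eigenvector is (1,0) - i(-3,-1) = (1 + 3i, 0 + i).
A real fundamental pair from Re and Im of e^((4+3i)t)v: X_1 = e^(4t)(cos(3t)·(1,0) + sin(3t)·(-3,-1)), X_2 = e^(4t)(sin(3t)·(1,0) - cos(3t)·(-3,-1)).
General solution: K_1X_1 + K_2X_2.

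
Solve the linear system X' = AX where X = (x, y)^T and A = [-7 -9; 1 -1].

x(t) = 3C_1e^(-4t) + 3C_2te^(-4t) - C_2e^(-4t), y(t) = -C_1e^(-4t) - C_2te^(-4t)

Coefficient matrix A = [[-7, -9], [1, -1]].
Characteristic polynomial det(A - λI) = λ^2 + 8λ + 16 = 0.
Single eigenvalue λ = -4 with algebraic multiplicity 2.
Eigenvector v = (3,-1); generalized eigenvector w with (A-λI)w=v is (-1,0).
General solution: e^(-4t)[C_1·v + C_2·(t·v + w)].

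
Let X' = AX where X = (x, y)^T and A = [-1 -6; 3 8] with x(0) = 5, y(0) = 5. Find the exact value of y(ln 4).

15200

A = [[-1,-6],[3,8]]; eigenvalues λ = 2, 5.
Eigenvectors: (2,-1) for λ=2, (1,-1) for λ=5.
From the initial condition, c_1 = 10, c_2 = -15.
y(ln 4) = (10)(4^2)(-1) + (-15)(4^5)(-1) = 15200.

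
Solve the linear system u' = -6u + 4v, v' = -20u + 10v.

Coefficient matrix A = [[-6, 4], [-20, 10]].
Characteristic polynomial det(A - λI) = λ^2 - 4λ + 20 = 0.
Eigenvalues λ = 2 ± 4i (complex conjugate pair).
For λ=2+4i: an eigenvector is (0,-1) - i(-1,-2) = (0 + i, -1 + 2i).
A real fundamental pair from Re and Im of e^((2+4i)t)v: X_1 = e^(2t)(cos(4t)·(0,-1) + sin(4t)·(-1,-2)), X_2 = e^(2t)(sin(4t)·(0,-1) - cos(4t)·(-1,-2)).
General solution: C_1X_1 + C_2X_2.

u(t) = -C_1e^(2t)sin(4t) + C_2e^(2t)cos(4t), v(t) = -2C_1e^(2t)sin(4t) - C_1e^(2t)cos(4t) - C_2e^(2t)sin(4t) + 2C_2e^(2t)cos(4t)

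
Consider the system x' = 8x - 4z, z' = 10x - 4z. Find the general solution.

Coefficient matrix A = [[8, -4], [10, -4]].
Characteristic polynomial det(A - λI) = λ^2 - 4λ + 8 = 0.
Eigenvalues λ = 2 ± 2i (complex conjugate pair).
For λ=2+2i: an eigenvector is (-1,-2) - i(1,1) = (-1 - i, -2 - i).
A real fundamental pair from Re and Im of e^((2+2i)t)v: X_1 = e^(2t)(cos(2t)·(-1,-2) + sin(2t)·(1,1)), X_2 = e^(2t)(sin(2t)·(-1,-2) - cos(2t)·(1,1)).
General solution: K_1X_1 + K_2X_2.

x(t) = K_1e^(2t)sin(2t) - K_1e^(2t)cos(2t) - K_2e^(2t)sin(2t) - K_2e^(2t)cos(2t), z(t) = K_1e^(2t)sin(2t) - 2K_1e^(2t)cos(2t) - 2K_2e^(2t)sin(2t) - K_2e^(2t)cos(2t)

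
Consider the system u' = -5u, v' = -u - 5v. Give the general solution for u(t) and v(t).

Coefficient matrix A = [[-5, 0], [-1, -5]].
Characteristic polynomial det(A - λI) = λ^2 + 10λ + 25 = 0.
Single eigenvalue λ = -5 with algebraic multiplicity 2.
Eigenvector v = (0,-1); generalized eigenvector w with (A-λI)w=v is (1,-2).
General solution: e^(-5t)[C_1·v + C_2·(t·v + w)].

u(t) = C_2e^(-5t), v(t) = -C_1e^(-5t) - C_2te^(-5t) - 2C_2e^(-5t)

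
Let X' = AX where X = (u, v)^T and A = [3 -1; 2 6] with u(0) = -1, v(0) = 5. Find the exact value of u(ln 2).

A = [[3,-1],[2,6]]; eigenvalues λ = 5, 4.
Eigenvectors: (-1,2) for λ=5, (1,-1) for λ=4.
From the initial condition, c_1 = 4, c_2 = 3.
u(ln 2) = (4)(2^5)(-1) + (3)(2^4)(1) = -80.

-80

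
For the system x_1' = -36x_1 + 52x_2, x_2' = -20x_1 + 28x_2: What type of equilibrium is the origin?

A = [[-36,52],[-20,28]]; det(A-λI) = λ^2 + 8λ + 32.
λ = -4 ± 4i: negative real part.

stable spiral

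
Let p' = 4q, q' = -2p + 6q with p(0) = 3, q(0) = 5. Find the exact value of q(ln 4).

1760

A = [[0,4],[-2,6]]; eigenvalues λ = 2, 4.
Eigenvectors: (2,1) for λ=2, (-1,-1) for λ=4.
From the initial condition, c_1 = -2, c_2 = -7.
q(ln 4) = (-2)(4^2)(1) + (-7)(4^4)(-1) = 1760.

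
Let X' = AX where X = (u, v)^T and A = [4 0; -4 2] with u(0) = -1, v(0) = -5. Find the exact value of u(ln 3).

A = [[4,0],[-4,2]]; eigenvalues λ = 4, 2.
Eigenvectors: (1,-2) for λ=4, (0,-1) for λ=2.
From the initial condition, c_1 = -1, c_2 = 7.
u(ln 3) = (-1)(3^4)(1) + (7)(3^2)(0) = -81.

-81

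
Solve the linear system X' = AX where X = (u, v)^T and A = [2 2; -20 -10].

Coefficient matrix A = [[2, 2], [-20, -10]].
Characteristic polynomial det(A - λI) = λ^2 + 8λ + 20 = 0.
Eigenvalues λ = -4 ± 2i (complex conjugate pair).
For λ=-4+2i: an eigenvector is (-1,3) - i(0,1) = (-1, 3 - i).
A real fundamental pair from Re and Im of e^((-4+2i)t)v: X_1 = e^(-4t)(cos(2t)·(-1,3) + sin(2t)·(0,1)), X_2 = e^(-4t)(sin(2t)·(-1,3) - cos(2t)·(0,1)).
General solution: c_1X_1 + c_2X_2.

u(t) = -c_1e^(-4t)cos(2t) - c_2e^(-4t)sin(2t), v(t) = c_1e^(-4t)sin(2t) + 3c_1e^(-4t)cos(2t) + 3c_2e^(-4t)sin(2t) - c_2e^(-4t)cos(2t)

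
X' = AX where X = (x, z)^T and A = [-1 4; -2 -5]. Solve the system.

Coefficient matrix A = [[-1, 4], [-2, -5]].
Characteristic polynomial det(A - λI) = λ^2 + 6λ + 13 = 0.
Eigenvalues λ = -3 ± 2i (complex conjugate pair).
For λ=-3+2i: an eigenvector is (1,-1) - i(-1,0) = (1 + i, -1).
A real fundamental pair from Re and Im of e^((-3+2i)t)v: X_1 = e^(-3t)(cos(2t)·(1,-1) + sin(2t)·(-1,0)), X_2 = e^(-3t)(sin(2t)·(1,-1) - cos(2t)·(-1,0)).
General solution: K_1X_1 + K_2X_2.

x(t) = -K_1e^(-3t)sin(2t) + K_1e^(-3t)cos(2t) + K_2e^(-3t)sin(2t) + K_2e^(-3t)cos(2t), z(t) = -K_1e^(-3t)cos(2t) - K_2e^(-3t)sin(2t)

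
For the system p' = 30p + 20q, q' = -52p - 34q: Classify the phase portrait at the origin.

A = [[30,20],[-52,-34]]; det(A-λI) = λ^2 + 4λ + 20.
λ = -2 ± 4i: negative real part.

stable spiral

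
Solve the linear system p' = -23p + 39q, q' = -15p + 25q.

Coefficient matrix A = [[-23, 39], [-15, 25]].
Characteristic polynomial det(A - λI) = λ^2 - 2λ + 10 = 0.
Eigenvalues λ = 1 ± 3i (complex conjugate pair).
For λ=1+3i: an eigenvector is (3,2) - i(2,1) = (3 - 2i, 2 - i).
A real fundamental pair from Re and Im of e^((1+3i)t)v: X_1 = e^(t)(cos(3t)·(3,2) + sin(3t)·(2,1)), X_2 = e^(t)(sin(3t)·(3,2) - cos(3t)·(2,1)).
General solution: C_1X_1 + C_2X_2.

p(t) = 2C_1e^(t)sin(3t) + 3C_1e^(t)cos(3t) + 3C_2e^(t)sin(3t) - 2C_2e^(t)cos(3t), q(t) = C_1e^(t)sin(3t) + 2C_1e^(t)cos(3t) + 2C_2e^(t)sin(3t) - C_2e^(t)cos(3t)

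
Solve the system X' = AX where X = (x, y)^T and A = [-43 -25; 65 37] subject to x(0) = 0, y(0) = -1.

x(t) = 5e^(-3t)sin(5t), y(t) = -8e^(-3t)sin(5t) - e^(-3t)cos(5t)

Coefficient matrix A = [[-43, -25], [65, 37]].
Characteristic polynomial det(A - λI) = λ^2 + 6λ + 34 = 0.
Eigenvalues λ = -3 ± 5i (complex conjugate pair).
For λ=-3+5i: an eigenvector is (-2,3) - i(1,-2) = (-2 - i, 3 + 2i).
A real fundamental pair from Re and Im of e^((-3+5i)t)v: X_1 = e^(-3t)(cos(5t)·(-2,3) + sin(5t)·(1,-2)), X_2 = e^(-3t)(sin(5t)·(-2,3) - cos(5t)·(1,-2)).
General solution: C_1X_1 + C_2X_2.
Applying x(0)=0, y(0)=-1 gives C_1=1, C_2=-2.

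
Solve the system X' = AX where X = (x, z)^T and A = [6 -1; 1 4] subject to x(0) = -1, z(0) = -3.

x(t) = 2te^(5t) - e^(5t), z(t) = 2te^(5t) - 3e^(5t)

Coefficient matrix A = [[6, -1], [1, 4]].
Characteristic polynomial det(A - λI) = λ^2 - 10λ + 25 = 0.
Single eigenvalue λ = 5 with algebraic multiplicity 2.
Eigenvector v = (-1,-1); generalized eigenvector w with (A-λI)w=v is (-3,-2).
General solution: e^(5t)[C_1·v + C_2·(t·v + w)].
Applying x(0)=-1, z(0)=-3 gives C_1=7, C_2=-2.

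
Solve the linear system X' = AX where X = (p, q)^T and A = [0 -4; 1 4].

Coefficient matrix A = [[0, -4], [1, 4]].
Characteristic polynomial det(A - λI) = λ^2 - 4λ + 4 = 0.
Single eigenvalue λ = 2 with algebraic multiplicity 2.
Eigenvector v = (-2,1); generalized eigenvector w with (A-λI)w=v is (3,-1).
General solution: e^(2t)[K_1·v + K_2·(t·v + w)].

p(t) = -2K_1e^(2t) - 2K_2te^(2t) + 3K_2e^(2t), q(t) = K_1e^(2t) + K_2te^(2t) - K_2e^(2t)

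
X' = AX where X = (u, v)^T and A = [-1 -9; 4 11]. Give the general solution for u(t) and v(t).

Coefficient matrix A = [[-1, -9], [4, 11]].
Characteristic polynomial det(A - λI) = λ^2 - 10λ + 25 = 0.
Single eigenvalue λ = 5 with algebraic multiplicity 2.
Eigenvector v = (-3,2); generalized eigenvector w with (A-λI)w=v is (-1,1).
General solution: e^(5t)[K_1·v + K_2·(t·v + w)].

u(t) = -3K_1e^(5t) - 3K_2te^(5t) - K_2e^(5t), v(t) = 2K_1e^(5t) + 2K_2te^(5t) + K_2e^(5t)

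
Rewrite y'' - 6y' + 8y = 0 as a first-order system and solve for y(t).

y(t) = K_1e^(4t) + K_2e^(2t)

Let x_1 = y, x_2 = y'. Then x_1' = x_2 and x_2' = -8x_1 + 6x_2.
A = [[0,1],[-8,6]]; det(A-λI) = λ^2 - 6λ + 8.
Eigenvalues λ = 4, 2 with eigenvectors (1,4), (1,2).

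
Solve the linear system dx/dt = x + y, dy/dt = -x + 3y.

Coefficient matrix A = [[1, 1], [-1, 3]].
Characteristic polynomial det(A - λI) = λ^2 - 4λ + 4 = 0.
Single eigenvalue λ = 2 with algebraic multiplicity 2.
Eigenvector v = (1,1); generalized eigenvector w with (A-λI)w=v is (-2,-1).
General solution: e^(2t)[C_1·v + C_2·(t·v + w)].

x(t) = C_1e^(2t) + C_2te^(2t) - 2C_2e^(2t), y(t) = C_1e^(2t) + C_2te^(2t) - C_2e^(2t)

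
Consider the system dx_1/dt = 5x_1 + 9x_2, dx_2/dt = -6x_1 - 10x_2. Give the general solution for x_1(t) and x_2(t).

Coefficient matrix A = [[5, 9], [-6, -10]].
Characteristic polynomial det(A - λI) = λ^2 + 5λ + 4 = 0.
Eigenvalues λ = -4, -1.
For λ=-4: (A-λI) row 1 is [9, 9], so an eigenvector is (-1, 1).
For λ=-1: (A-λI) row 1 is [6, 9], so an eigenvector is (3, -2).
General solution: K_1e^(-4t)(-1,1) + K_2e^(-t)(3,-2).

x_1(t) = -K_1e^(-4t) + 3K_2e^(-t), x_2(t) = K_1e^(-4t) - 2K_2e^(-t)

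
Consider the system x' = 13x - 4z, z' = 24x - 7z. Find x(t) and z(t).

Coefficient matrix A = [[13, -4], [24, -7]].
Characteristic polynomial det(A - λI) = λ^2 - 6λ + 5 = 0.
Eigenvalues λ = 1, 5.
For λ=1: (A-λI) row 1 is [12, -4], so an eigenvector is (-1, -3).
For λ=5: (A-λI) row 1 is [8, -4], so an eigenvector is (-1, -2).
General solution: K_1e^(t)(-1,-3) + K_2e^(5t)(-1,-2).

x(t) = -K_1e^(t) - K_2e^(5t), z(t) = -3K_1e^(t) - 2K_2e^(5t)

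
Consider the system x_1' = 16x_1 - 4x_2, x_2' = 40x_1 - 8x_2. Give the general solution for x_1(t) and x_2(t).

x_1(t) = K_1e^(4t)cos(4t) + K_2e^(4t)sin(4t), x_2(t) = K_1e^(4t)sin(4t) + 3K_1e^(4t)cos(4t) + 3K_2e^(4t)sin(4t) - K_2e^(4t)cos(4t)

Coefficient matrix A = [[16, -4], [40, -8]].
Characteristic polynomial det(A - λI) = λ^2 - 8λ + 32 = 0.
Eigenvalues λ = 4 ± 4i (complex conjugate pair).
For λ=4+4i: an eigenvector is (1,3) - i(0,1) = (1, 3 - i).
A real fundamental pair from Re and Im of e^((4+4i)t)v: X_1 = e^(4t)(cos(4t)·(1,3) + sin(4t)·(0,1)), X_2 = e^(4t)(sin(4t)·(1,3) - cos(4t)·(0,1)).
General solution: K_1X_1 + K_2X_2.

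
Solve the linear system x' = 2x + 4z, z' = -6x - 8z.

Coefficient matrix A = [[2, 4], [-6, -8]].
Characteristic polynomial det(A - λI) = λ^2 + 6λ + 8 = 0.
Eigenvalues λ = -4, -2.
For λ=-4: (A-λI) row 1 is [6, 4], so an eigenvector is (2, -3).
For λ=-2: (A-λI) row 1 is [4, 4], so an eigenvector is (1, -1).
General solution: C_1e^(-4t)(2,-3) + C_2e^(-2t)(1,-1).

x(t) = 2C_1e^(-4t) + C_2e^(-2t), z(t) = -3C_1e^(-4t) - C_2e^(-2t)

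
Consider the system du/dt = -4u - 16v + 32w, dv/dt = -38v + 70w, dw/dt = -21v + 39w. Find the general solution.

u(t) = K_1e^(-4t) - 2K_2e^(4t), v(t) = -5K_2e^(4t) + 2K_3e^(-3t), w(t) = -3K_2e^(4t) + K_3e^(-3t)

Coefficient matrix A = [[-4, -16, 32], [0, -38, 70], [0, -21, 39]].
det(A - λI) = 0 gives eigenvalues λ = -4, 4, -3.
For λ=-4: eigenvector (1,0,0).
For λ=4: eigenvector (-2,-5,-3).
For λ=-3: eigenvector (0,2,1).
General solution: K_1e^(-4t)(1,0,0) + K_2e^(4t)(-2,-5,-3) + K_3e^(-3t)(0,2,1).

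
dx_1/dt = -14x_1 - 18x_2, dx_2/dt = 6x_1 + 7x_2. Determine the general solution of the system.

x_1(t) = -2K_1e^(-5t) - 3K_2e^(-2t), x_2(t) = K_1e^(-5t) + 2K_2e^(-2t)

Coefficient matrix A = [[-14, -18], [6, 7]].
Characteristic polynomial det(A - λI) = λ^2 + 7λ + 10 = 0.
Eigenvalues λ = -5, -2.
For λ=-5: (A-λI) row 1 is [-9, -18], so an eigenvector is (-2, 1).
For λ=-2: (A-λI) row 1 is [-12, -18], so an eigenvector is (-3, 2).
General solution: K_1e^(-5t)(-2,1) + K_2e^(-2t)(-3,2).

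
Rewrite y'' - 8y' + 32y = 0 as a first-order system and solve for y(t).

y(t) = K_1e^(4t)cos(4t) + K_2e^(4t)sin(4t)

Let x_1 = y, x_2 = y'. Then x_1' = x_2 and x_2' = -32x_1 + 8x_2.
A = [[0,1],[-32,8]]; det(A-λI) = λ^2 - 8λ + 32.
Eigenvalues λ = 4 ± 4i.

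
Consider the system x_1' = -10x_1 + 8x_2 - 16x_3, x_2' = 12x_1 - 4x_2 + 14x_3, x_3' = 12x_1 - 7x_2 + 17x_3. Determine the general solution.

x_1(t) = 2K_1e^(2t) + K_2e^(-2t), x_2(t) = -3K_1e^(2t) - K_2e^(-2t) + 2K_3e^(3t), x_3(t) = -3K_1e^(2t) - K_2e^(-2t) + K_3e^(3t)

Coefficient matrix A = [[-10, 8, -16], [12, -4, 14], [12, -7, 17]].
det(A - λI) = 0 gives eigenvalues λ = 2, -2, 3.
For λ=2: eigenvector (2,-3,-3).
For λ=-2: eigenvector (1,-1,-1).
For λ=3: eigenvector (0,2,1).
General solution: K_1e^(2t)(2,-3,-3) + K_2e^(-2t)(1,-1,-1) + K_3e^(3t)(0,2,1).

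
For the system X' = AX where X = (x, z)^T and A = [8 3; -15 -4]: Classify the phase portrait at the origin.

unstable spiral

A = [[8,3],[-15,-4]]; det(A-λI) = λ^2 - 4λ + 13.
λ = 2 ± 3i: positive real part.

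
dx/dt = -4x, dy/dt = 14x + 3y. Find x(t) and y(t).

Coefficient matrix A = [[-4, 0], [14, 3]].
Characteristic polynomial det(A - λI) = λ^2 + λ - 12 = 0.
Eigenvalues λ = 3, -4.
For λ=3: (A-λI) row 1 is [-7, 0], so an eigenvector is (0, 1).
For λ=-4: (A-λI) row 2 is [14, 7], so an eigenvector is (-1, 2).
General solution: C_1e^(3t)(0,1) + C_2e^(-4t)(-1,2).

x(t) = -C_2e^(-4t), y(t) = C_1e^(3t) + 2C_2e^(-4t)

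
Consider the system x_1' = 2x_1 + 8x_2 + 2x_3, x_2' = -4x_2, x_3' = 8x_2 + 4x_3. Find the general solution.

x_1(t) = -C_1e^(-4t) - C_2e^(4t) + C_3e^(2t), x_2(t) = C_1e^(-4t), x_3(t) = -C_1e^(-4t) - C_2e^(4t)

Coefficient matrix A = [[2, 8, 2], [0, -4, 0], [0, 8, 4]].
det(A - λI) = 0 gives eigenvalues λ = -4, 4, 2.
For λ=-4: eigenvector (-1,1,-1).
For λ=4: eigenvector (-1,0,-1).
For λ=2: eigenvector (1,0,0).
General solution: C_1e^(-4t)(-1,1,-1) + C_2e^(4t)(-1,0,-1) + C_3e^(2t)(1,0,0).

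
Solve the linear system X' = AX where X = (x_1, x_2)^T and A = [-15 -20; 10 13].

Coefficient matrix A = [[-15, -20], [10, 13]].
Characteristic polynomial det(A - λI) = λ^2 + 2λ + 5 = 0.
Eigenvalues λ = -1 ± 2i (complex conjugate pair).
For λ=-1+2i: an eigenvector is (-1,1) - i(-3,2) = (-1 + 3i, 1 - 2i).
A real fundamental pair from Re and Im of e^((-1+2i)t)v: X_1 = e^(-t)(cos(2t)·(-1,1) + sin(2t)·(-3,2)), X_2 = e^(-t)(sin(2t)·(-1,1) - cos(2t)·(-3,2)).
General solution: K_1X_1 + K_2X_2.

x_1(t) = -3K_1e^(-t)sin(2t) - K_1e^(-t)cos(2t) - K_2e^(-t)sin(2t) + 3K_2e^(-t)cos(2t), x_2(t) = 2K_1e^(-t)sin(2t) + K_1e^(-t)cos(2t) + K_2e^(-t)sin(2t) - 2K_2e^(-t)cos(2t)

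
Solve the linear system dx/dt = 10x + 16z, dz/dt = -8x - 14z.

Coefficient matrix A = [[10, 16], [-8, -14]].
Characteristic polynomial det(A - λI) = λ^2 + 4λ - 12 = 0.
Eigenvalues λ = 2, -6.
For λ=2: (A-λI) row 1 is [8, 16], so an eigenvector is (2, -1).
For λ=-6: (A-λI) row 1 is [16, 16], so an eigenvector is (-1, 1).
General solution: c_1e^(2t)(2,-1) + c_2e^(-6t)(-1,1).

x(t) = 2c_1e^(2t) - c_2e^(-6t), z(t) = -c_1e^(2t) + c_2e^(-6t)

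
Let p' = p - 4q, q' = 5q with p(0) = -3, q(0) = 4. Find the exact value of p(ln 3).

A = [[1,-4],[0,5]]; eigenvalues λ = 5, 1.
Eigenvectors: (-1,1) for λ=5, (1,0) for λ=1.
From the initial condition, c_1 = 4, c_2 = 1.
p(ln 3) = (4)(3^5)(-1) + (1)(3^1)(1) = -969.

-969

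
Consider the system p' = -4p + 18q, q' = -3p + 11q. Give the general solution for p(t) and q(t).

p(t) = -3C_1e^(2t) + 2C_2e^(5t), q(t) = -C_1e^(2t) + C_2e^(5t)

Coefficient matrix A = [[-4, 18], [-3, 11]].
Characteristic polynomial det(A - λI) = λ^2 - 7λ + 10 = 0.
Eigenvalues λ = 2, 5.
For λ=2: (A-λI) row 1 is [-6, 18], so an eigenvector is (-3, -1).
For λ=5: (A-λI) row 1 is [-9, 18], so an eigenvector is (2, 1).
General solution: C_1e^(2t)(-3,-1) + C_2e^(5t)(2,1).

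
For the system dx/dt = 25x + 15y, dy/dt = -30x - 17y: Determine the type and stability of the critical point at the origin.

unstable spiral

A = [[25,15],[-30,-17]]; det(A-λI) = λ^2 - 8λ + 25.
λ = 4 ± 3i: positive real part.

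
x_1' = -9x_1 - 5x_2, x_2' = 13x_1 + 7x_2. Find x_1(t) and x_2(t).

x_1(t) = -2K_1e^(-t)sin(t) - K_1e^(-t)cos(t) - K_2e^(-t)sin(t) + 2K_2e^(-t)cos(t), x_2(t) = 3K_1e^(-t)sin(t) + 2K_1e^(-t)cos(t) + 2K_2e^(-t)sin(t) - 3K_2e^(-t)cos(t)

Coefficient matrix A = [[-9, -5], [13, 7]].
Characteristic polynomial det(A - λI) = λ^2 + 2λ + 2 = 0.
Eigenvalues λ = -1 ± i (complex conjugate pair).
For λ=-1+i: an eigenvector is (-1,2) - i(-2,3) = (-1 + 2i, 2 - 3i).
A real fundamental pair from Re and Im of e^((-1+i)t)v: X_1 = e^(-t)(cos(t)·(-1,2) + sin(t)·(-2,3)), X_2 = e^(-t)(sin(t)·(-1,2) - cos(t)·(-2,3)).
General solution: K_1X_1 + K_2X_2.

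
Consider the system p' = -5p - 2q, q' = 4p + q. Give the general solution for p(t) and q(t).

Coefficient matrix A = [[-5, -2], [4, 1]].
Characteristic polynomial det(A - λI) = λ^2 + 4λ + 3 = 0.
Eigenvalues λ = -3, -1.
For λ=-3: (A-λI) row 1 is [-2, -2], so an eigenvector is (1, -1).
For λ=-1: (A-λI) row 1 is [-4, -2], so an eigenvector is (-1, 2).
General solution: K_1e^(-3t)(1,-1) + K_2e^(-t)(-1,2).

p(t) = K_1e^(-3t) - K_2e^(-t), q(t) = -K_1e^(-3t) + 2K_2e^(-t)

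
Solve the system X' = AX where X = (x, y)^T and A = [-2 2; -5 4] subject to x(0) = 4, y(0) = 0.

x(t) = -12e^(t)sin(t) + 4e^(t)cos(t), y(t) = -20e^(t)sin(t)

Coefficient matrix A = [[-2, 2], [-5, 4]].
Characteristic polynomial det(A - λI) = λ^2 - 2λ + 2 = 0.
Eigenvalues λ = 1 ± i (complex conjugate pair).
For λ=1+i: an eigenvector is (1,2) - i(1,1) = (1 - i, 2 - i).
A real fundamental pair from Re and Im of e^((1+i)t)v: X_1 = e^(t)(cos(t)·(1,2) + sin(t)·(1,1)), X_2 = e^(t)(sin(t)·(1,2) - cos(t)·(1,1)).
General solution: K_1X_1 + K_2X_2.
Applying x(0)=4, y(0)=0 gives K_1=-4, K_2=-8.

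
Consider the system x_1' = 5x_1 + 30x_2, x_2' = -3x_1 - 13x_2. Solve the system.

Coefficient matrix A = [[5, 30], [-3, -13]].
Characteristic polynomial det(A - λI) = λ^2 + 8λ + 25 = 0.
Eigenvalues λ = -4 ± 3i (complex conjugate pair).
For λ=-4+3i: an eigenvector is (-3,1) - i(1,0) = (-3 - i, 1).
A real fundamental pair from Re and Im of e^((-4+3i)t)v: X_1 = e^(-4t)(cos(3t)·(-3,1) + sin(3t)·(1,0)), X_2 = e^(-4t)(sin(3t)·(-3,1) - cos(3t)·(1,0)).
General solution: C_1X_1 + C_2X_2.

x_1(t) = C_1e^(-4t)sin(3t) - 3C_1e^(-4t)cos(3t) - 3C_2e^(-4t)sin(3t) - C_2e^(-4t)cos(3t), x_2(t) = C_1e^(-4t)cos(3t) + C_2e^(-4t)sin(3t)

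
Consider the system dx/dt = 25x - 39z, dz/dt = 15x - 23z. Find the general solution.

x(t) = 2K_1e^(t)sin(3t) - 3K_1e^(t)cos(3t) - 3K_2e^(t)sin(3t) - 2K_2e^(t)cos(3t), z(t) = K_1e^(t)sin(3t) - 2K_1e^(t)cos(3t) - 2K_2e^(t)sin(3t) - K_2e^(t)cos(3t)

Coefficient matrix A = [[25, -39], [15, -23]].
Characteristic polynomial det(A - λI) = λ^2 - 2λ + 10 = 0.
Eigenvalues λ = 1 ± 3i (complex conjugate pair).
For λ=1+3i: an eigenvector is (-3,-2) - i(2,1) = (-3 - 2i, -2 - i).
A real fundamental pair from Re and Im of e^((1+3i)t)v: X_1 = e^(t)(cos(3t)·(-3,-2) + sin(3t)·(2,1)), X_2 = e^(t)(sin(3t)·(-3,-2) - cos(3t)·(2,1)).
General solution: K_1X_1 + K_2X_2.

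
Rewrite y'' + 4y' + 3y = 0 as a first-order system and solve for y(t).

Let x_1 = y, x_2 = y'. Then x_1' = x_2 and x_2' = -3x_1 - 4x_2.
A = [[0,1],[-3,-4]]; det(A-λI) = λ^2 + 4λ + 3.
Eigenvalues λ = -1, -3 with eigenvectors (1,-1), (1,-3).

y(t) = c_1e^(-t) + c_2e^(-3t)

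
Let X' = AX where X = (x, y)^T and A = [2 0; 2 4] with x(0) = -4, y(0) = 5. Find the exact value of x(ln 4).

-64

A = [[2,0],[2,4]]; eigenvalues λ = 4, 2.
Eigenvectors: (0,1) for λ=4, (1,-1) for λ=2.
From the initial condition, c_1 = 1, c_2 = -4.
x(ln 4) = (1)(4^4)(0) + (-4)(4^2)(1) = -64.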